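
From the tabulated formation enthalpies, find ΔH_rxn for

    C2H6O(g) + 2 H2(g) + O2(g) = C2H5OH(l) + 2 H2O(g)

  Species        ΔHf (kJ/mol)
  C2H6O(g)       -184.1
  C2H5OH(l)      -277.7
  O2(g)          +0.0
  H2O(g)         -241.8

Products: 1·(-277.7) + 2·(-241.8) = -761.3
Reactants: 1·(-184.1) + 2·(+0.0) + 1·(+0.0) = -184.1
ΔH_rxn = (-761.3) − (-184.1) = -577.2 kJ/mol

ΔH_rxn = -577.2 kJ/mol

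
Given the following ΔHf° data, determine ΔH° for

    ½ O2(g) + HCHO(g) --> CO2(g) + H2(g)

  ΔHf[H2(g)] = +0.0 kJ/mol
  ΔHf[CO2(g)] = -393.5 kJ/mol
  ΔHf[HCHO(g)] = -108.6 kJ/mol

Products: 1·(-393.5) + 1·(+0.0) = -393.5
Reactants: 1/2·(+0.0) + 1·(-108.6) = -108.6
ΔH° = (-393.5) − (-108.6) = -284.9 kJ/mol

ΔH° = -284.9 kJ/mol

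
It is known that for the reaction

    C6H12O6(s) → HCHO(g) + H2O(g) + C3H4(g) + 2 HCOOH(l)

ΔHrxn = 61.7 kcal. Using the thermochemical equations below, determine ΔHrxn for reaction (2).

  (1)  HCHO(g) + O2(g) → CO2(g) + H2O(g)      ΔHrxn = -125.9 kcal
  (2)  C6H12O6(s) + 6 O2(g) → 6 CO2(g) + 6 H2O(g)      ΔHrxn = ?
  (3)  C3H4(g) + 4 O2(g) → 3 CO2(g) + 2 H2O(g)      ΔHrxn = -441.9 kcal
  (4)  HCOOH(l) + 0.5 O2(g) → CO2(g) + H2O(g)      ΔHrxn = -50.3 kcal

ΔHrxn = -606.7 kcal

(1) reversed: +125.9 kcal
(2) as written: contributes x
(3) reversed: +441.9 kcal
(4) reversed and × 2: (-2)·(-50.3) = +100.6 kcal
+61.7 = (+125.9) + (+441.9) + (+100.6) + x
x = (+61.7 − (+668.4)) / (1) = -606.7 kcal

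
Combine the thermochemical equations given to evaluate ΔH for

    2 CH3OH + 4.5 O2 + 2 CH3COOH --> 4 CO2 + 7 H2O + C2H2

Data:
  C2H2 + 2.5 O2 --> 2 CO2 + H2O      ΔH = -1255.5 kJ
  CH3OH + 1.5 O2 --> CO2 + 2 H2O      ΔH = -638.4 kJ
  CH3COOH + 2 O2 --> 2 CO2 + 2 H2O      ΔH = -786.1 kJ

ΔH = -1593.5 kJ

equation 1 reversed: +1255.5 kJ
equation 2 × 2: (2)·(-638.4) = -1276.8 kJ
equation 3 × 2: (2)·(-786.1) = -1572.2 kJ
ΔH = (+1255.5) + (-1276.8) + (-1572.2) = -1593.5 kJ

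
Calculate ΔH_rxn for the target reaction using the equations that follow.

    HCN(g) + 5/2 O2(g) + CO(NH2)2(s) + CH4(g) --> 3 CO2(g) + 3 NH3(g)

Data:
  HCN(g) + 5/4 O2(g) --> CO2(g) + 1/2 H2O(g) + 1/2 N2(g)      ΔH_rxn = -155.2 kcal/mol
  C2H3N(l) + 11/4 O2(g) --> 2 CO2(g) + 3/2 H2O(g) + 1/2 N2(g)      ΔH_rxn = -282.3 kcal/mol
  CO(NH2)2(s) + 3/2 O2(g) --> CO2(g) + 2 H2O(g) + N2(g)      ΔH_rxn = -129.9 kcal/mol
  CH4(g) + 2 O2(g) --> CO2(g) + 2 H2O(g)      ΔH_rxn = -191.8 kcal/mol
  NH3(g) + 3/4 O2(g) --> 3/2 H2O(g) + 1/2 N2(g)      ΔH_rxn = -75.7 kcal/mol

equation 1 as written: -155.2 kcal/mol
equation 2: not needed.
equation 3 as written: -129.9 kcal/mol
equation 4 as written: -191.8 kcal/mol
equation 5 reversed and × 3: (-3)·(-75.7) = +227.1 kcal/mol
By Hess's law, ΔH_rxn = (-155.2) + (-129.9) + (-191.8) + (+227.1) = -249.8 kcal/mol

ΔH_rxn = -249.8 kcal/mol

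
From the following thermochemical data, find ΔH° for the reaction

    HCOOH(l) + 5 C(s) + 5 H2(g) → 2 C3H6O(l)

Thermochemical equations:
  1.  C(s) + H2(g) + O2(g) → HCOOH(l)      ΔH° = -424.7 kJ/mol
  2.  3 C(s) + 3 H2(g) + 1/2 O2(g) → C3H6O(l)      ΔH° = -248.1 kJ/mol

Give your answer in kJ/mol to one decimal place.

ΔH° = -71.5 kJ/mol

eq. 1 reversed (HCOOH(l) must end up as a reactant): +424.7 kJ/mol
eq. 2 × 2 (×2 to match 2 C3H6O(l) in the target): (2)·(-248.1) = -496.2 kJ/mol
Combining the equations, ΔH° = (-1)·(-424.7) + (2)·(-248.1) = -71.5 kJ/mol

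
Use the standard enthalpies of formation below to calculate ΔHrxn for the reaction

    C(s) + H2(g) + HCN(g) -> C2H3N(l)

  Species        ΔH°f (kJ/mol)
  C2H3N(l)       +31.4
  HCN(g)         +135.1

ΔHrxn = -103.7 kJ/mol

Products: 1·(+31.4) = +31.4
Reactants: 1·(+0.0) + 1·(+0.0) + 1·(+135.1) = +135.1
ΔHrxn = (+31.4) − (+135.1) = -103.7 kJ/mol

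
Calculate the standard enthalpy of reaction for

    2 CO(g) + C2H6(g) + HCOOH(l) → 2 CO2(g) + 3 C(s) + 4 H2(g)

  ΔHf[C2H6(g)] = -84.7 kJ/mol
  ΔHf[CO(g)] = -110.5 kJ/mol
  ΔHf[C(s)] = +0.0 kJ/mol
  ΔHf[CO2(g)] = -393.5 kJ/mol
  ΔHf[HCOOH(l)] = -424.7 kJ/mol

ΔH°rxn = -56.6 kJ/mol

ΔH°rxn = Σ nΔHf°(products) − Σ nΔHf°(reactants).
Products: 2·(-393.5) + 3·(+0.0) + 4·(+0.0) = -787.0
Reactants: 2·(-110.5) + 1·(-84.7) + 1·(-424.7) = -730.4
ΔH°rxn = (-787.0) − (-730.4) = -56.6 kJ/mol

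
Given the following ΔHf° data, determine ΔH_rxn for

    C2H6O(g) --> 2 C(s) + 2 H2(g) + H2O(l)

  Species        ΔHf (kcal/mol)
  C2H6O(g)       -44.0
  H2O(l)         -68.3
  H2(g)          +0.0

ΔH_rxn = -24.3 kcal/mol

Products: 2·(+0.0) + 2·(+0.0) + 1·(-68.3) = -68.3
Reactants: 1·(-44.0) = -44.0
ΔH_rxn = (-68.3) − (-44.0) = -24.3 kcal/mol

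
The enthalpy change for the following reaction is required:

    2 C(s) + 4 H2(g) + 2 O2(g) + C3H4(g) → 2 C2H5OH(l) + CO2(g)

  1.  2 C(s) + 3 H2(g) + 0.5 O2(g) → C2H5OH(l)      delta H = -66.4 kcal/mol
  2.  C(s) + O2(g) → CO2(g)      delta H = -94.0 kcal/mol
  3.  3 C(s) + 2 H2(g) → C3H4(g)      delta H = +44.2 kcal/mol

delta H = -271.0 kcal/mol

eq. 1 × 2: (2)·(-66.4) = -132.8 kcal/mol
eq. 2 as written: -94.0 kcal/mol
eq. 3 reversed: -44.2 kcal/mol
delta H = (-132.8) + (-94.0) + (-44.2) = -271.0 kcal/mol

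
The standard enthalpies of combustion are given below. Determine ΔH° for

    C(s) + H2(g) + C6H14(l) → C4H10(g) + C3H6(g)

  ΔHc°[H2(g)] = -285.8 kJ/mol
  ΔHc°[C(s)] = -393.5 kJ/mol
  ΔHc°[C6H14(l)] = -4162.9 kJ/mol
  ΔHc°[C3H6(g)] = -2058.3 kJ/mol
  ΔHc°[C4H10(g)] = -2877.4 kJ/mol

ΔH° = 93.5 kJ/mol

Using ΔH = Σ nΔHc°(reactants) − Σ nΔHc°(products):
= [1·(-393.5) + 1·(-285.8) + 1·(-4162.9)] − [1·(-2877.4) + 1·(-2058.3)]
= 93.5 kJ/mol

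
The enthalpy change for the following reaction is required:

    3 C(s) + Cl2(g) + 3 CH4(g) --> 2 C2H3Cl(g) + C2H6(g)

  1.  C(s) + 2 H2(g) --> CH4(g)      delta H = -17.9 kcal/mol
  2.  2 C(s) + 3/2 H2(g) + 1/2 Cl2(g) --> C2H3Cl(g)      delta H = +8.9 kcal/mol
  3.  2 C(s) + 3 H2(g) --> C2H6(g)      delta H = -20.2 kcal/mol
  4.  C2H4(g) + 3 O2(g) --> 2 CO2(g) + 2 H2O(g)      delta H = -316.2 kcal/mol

eq. 1 reversed and × 3 (reverse to put CH4(g) on the reactant side; ×3 to match 3 CH4(g) in the target): (-3)·(-17.9) = +53.7 kcal/mol
eq. 2 × 2 (scale by 2 for the 2 C2H3Cl(g)): (2)·(+8.9) = +17.8 kcal/mol
eq. 3 as written (C2H6(g) already on the product side): -20.2 kcal/mol
eq. 4: not needed (C2H4(g) appears nowhere else).
Combining the equations, delta H = (-3)·(-17.9) + (2)·(+8.9) + (1)·(-20.2) = 51.3 kcal/mol

delta H = 51.3 kcal/mol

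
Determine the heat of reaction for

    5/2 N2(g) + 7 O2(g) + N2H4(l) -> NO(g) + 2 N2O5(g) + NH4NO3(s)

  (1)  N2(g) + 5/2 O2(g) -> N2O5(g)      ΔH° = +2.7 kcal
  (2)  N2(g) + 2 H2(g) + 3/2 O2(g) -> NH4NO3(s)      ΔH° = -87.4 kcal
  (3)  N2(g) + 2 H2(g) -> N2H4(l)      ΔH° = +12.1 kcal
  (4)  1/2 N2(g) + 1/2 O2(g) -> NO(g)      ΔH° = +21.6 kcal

(1) × 2 (×2 to match 2 N2O5(g) in the target): (2)·(+2.7) = +5.4 kcal
(2) as written (NH4NO3(s) already on the product side): -87.4 kcal
(3) reversed (N2H4(l) must end up as a reactant): -12.1 kcal
(4) as written (NO(g) already on the product side): +21.6 kcal
Combining the equations, ΔH° = (2)·(+2.7) + (1)·(-87.4) + (-1)·(+12.1) + (1)·(+21.6) = -72.5 kcal

ΔH° = -72.5 kcal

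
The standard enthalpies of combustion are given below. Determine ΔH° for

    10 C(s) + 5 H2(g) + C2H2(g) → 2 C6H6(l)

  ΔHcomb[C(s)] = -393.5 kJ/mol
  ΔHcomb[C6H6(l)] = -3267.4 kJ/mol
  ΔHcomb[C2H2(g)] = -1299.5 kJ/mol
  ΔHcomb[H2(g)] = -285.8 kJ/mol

With combustion enthalpies, reactants minus products:
= [10·(-393.5) + 5·(-285.8) + 1·(-1299.5)] − [2·(-3267.4)]
= -128.7 kJ/mol

ΔH° = -128.7 kJ/mol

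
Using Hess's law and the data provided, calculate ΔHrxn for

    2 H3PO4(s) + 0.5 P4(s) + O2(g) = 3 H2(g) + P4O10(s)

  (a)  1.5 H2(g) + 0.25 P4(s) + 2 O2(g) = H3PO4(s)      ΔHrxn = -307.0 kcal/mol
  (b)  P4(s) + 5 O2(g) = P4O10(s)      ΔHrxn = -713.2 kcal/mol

ΔHrxn = -99.2 kcal/mol

(a) reversed and × 2: (-2)·(-307.0) = +614.0 kcal/mol
(b) as written: -713.2 kcal/mol
ΔHrxn = (-2)·(-307.0) + (1)·(-713.2) = -99.2 kcal/mol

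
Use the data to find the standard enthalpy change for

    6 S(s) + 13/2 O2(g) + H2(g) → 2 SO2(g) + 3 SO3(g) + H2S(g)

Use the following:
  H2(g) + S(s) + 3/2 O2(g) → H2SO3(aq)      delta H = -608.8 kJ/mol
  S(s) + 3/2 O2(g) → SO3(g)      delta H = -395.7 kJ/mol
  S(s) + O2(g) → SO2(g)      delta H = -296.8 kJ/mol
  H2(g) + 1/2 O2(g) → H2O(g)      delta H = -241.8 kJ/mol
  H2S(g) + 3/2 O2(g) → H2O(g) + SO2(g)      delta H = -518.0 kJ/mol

delta H = -1801.3 kJ/mol

equation 1: not needed.
equation 2 × 3: (3)·(-395.7) = -1187.1 kJ/mol
equation 3 × 3: (3)·(-296.8) = -890.4 kJ/mol
equation 4 as written: -241.8 kJ/mol
equation 5 reversed: +518.0 kJ/mol
delta H = (-1187.1) + (-890.4) + (-241.8) + (+518.0) = -1801.3 kJ/mol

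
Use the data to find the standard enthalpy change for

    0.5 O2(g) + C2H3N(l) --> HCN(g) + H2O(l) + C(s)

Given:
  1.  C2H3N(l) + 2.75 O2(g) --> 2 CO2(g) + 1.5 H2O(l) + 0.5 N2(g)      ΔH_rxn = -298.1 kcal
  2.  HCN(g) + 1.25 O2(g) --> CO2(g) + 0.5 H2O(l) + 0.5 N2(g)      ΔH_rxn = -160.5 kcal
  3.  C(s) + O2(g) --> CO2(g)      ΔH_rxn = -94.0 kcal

eq. 1 as written: -298.1 kcal
eq. 2 reversed: +160.5 kcal
eq. 3 reversed: +94.0 kcal
Summing the manipulated equations, ΔH_rxn = (1)·(-298.1) + (-1)·(-160.5) + (-1)·(-94.0) = -43.6 kcal

ΔH_rxn = -43.6 kcal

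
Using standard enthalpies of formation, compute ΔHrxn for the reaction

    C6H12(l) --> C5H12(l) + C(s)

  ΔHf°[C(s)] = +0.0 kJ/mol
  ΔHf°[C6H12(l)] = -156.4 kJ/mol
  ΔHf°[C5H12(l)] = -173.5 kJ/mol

Products: 1·(-173.5) + 1·(+0.0) = -173.5
Reactants: 1·(-156.4) = -156.4
ΔHrxn = (-173.5) − (-156.4) = -17.1 kJ/mol

ΔHrxn = -17.1 kJ/mol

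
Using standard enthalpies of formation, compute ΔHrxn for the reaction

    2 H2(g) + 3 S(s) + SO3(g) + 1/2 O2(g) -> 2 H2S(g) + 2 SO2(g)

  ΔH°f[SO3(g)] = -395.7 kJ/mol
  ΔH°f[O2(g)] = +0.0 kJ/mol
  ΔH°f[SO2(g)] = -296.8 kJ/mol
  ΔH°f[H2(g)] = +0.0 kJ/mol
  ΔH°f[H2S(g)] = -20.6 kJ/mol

Products: 2·(-20.6) + 2·(-296.8) = -634.8
Reactants: 2·(+0.0) + 3·(+0.0) + 1·(-395.7) + 1/2·(+0.0) = -395.7
ΔHrxn = (-634.8) − (-395.7) = -239.1 kJ/mol

ΔHrxn = -239.1 kJ/mol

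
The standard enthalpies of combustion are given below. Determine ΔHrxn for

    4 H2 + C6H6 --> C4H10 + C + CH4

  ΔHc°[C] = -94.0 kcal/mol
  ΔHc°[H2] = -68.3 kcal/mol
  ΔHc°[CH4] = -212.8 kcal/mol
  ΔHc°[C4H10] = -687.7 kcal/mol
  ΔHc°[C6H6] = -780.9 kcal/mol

ΔHrxn = -59.6 kcal/mol

With combustion enthalpies, reactants minus products:
= [4·(-68.3) + 1·(-780.9)] − [1·(-687.7) + 1·(-94.0) + 1·(-212.8)]
= -59.6 kcal/mol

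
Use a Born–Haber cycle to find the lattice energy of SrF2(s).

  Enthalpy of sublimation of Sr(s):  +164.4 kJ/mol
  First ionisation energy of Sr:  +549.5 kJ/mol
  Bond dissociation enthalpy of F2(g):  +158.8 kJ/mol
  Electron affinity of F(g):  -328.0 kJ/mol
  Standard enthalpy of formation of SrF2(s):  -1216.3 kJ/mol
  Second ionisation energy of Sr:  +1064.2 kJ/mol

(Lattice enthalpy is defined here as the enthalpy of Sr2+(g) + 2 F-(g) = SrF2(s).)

ΔHf° = 1·ΔHsub + 1·(ΣIE) + 1·D(F2) + 2·EA + U
-1216.3 = 1·(+164.4) + 1·(+1613.7) + 1·(+158.8) + 2·(-328.0) + U
U = -1216.3 − (+1280.9) = -2497.2 kJ/mol

U = -2497.2 kJ/mol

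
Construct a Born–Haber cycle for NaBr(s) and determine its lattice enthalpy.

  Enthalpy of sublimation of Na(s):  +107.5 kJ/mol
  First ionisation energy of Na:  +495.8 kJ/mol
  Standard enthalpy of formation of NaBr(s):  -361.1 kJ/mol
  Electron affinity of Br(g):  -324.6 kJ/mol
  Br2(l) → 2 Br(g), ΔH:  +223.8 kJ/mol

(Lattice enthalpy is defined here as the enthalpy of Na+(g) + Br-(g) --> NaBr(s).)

U = -751.7 kJ/mol

ΔHf° = 1·ΔHsub + 1·(ΣIE) + 1/2·D(Br2) + 1·EA + U
-361.1 = 1·(+107.5) + 1·(+495.8) + 1/2·(+223.8) + 1·(-324.6) + U
U = -361.1 − (+390.6) = -751.7 kJ/mol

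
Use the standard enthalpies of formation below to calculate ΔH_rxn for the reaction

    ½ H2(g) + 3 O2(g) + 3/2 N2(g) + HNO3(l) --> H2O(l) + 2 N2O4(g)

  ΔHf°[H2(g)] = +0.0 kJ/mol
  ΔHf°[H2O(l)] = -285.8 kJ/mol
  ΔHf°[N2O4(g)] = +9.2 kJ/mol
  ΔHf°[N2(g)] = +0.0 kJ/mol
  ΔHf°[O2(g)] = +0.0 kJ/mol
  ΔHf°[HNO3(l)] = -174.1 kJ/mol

ΔH°rxn = Σ nΔHf°(products) − Σ nΔHf°(reactants).
Products: 1·(-285.8) + 2·(+9.2) = -267.4
Reactants: 1/2·(+0.0) + 3·(+0.0) + 3/2·(+0.0) + 1·(-174.1) = -174.1
ΔH_rxn = (-267.4) − (-174.1) = -93.3 kJ/mol

ΔH_rxn = -93.3 kJ/mol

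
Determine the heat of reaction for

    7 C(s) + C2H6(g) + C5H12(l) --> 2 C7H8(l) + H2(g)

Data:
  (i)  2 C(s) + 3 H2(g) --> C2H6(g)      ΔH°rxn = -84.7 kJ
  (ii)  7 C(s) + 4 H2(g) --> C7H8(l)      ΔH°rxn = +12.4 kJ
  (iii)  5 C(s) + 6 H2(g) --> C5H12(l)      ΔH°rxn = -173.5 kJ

ΔH°rxn = 283.0 kJ

(i) reversed: +84.7 kJ
(ii) × 2: (2)·(+12.4) = +24.8 kJ
(iii) reversed: +173.5 kJ
Since enthalpy is a state function, ΔH°rxn = (+84.7) + (+24.8) + (+173.5) = 283.0 kJ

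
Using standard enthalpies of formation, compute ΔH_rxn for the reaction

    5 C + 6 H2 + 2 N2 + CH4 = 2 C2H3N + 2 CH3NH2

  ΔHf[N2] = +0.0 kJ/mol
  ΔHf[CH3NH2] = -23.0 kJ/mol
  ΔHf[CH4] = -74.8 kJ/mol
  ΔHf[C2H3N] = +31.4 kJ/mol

ΔH_rxn = 91.6 kJ/mol

Products: 2·(+31.4) + 2·(-23.0) = +16.8
Reactants: 5·(+0.0) + 6·(+0.0) + 2·(+0.0) + 1·(-74.8) = -74.8
ΔH_rxn = (+16.8) − (-74.8) = 91.6 kJ/mol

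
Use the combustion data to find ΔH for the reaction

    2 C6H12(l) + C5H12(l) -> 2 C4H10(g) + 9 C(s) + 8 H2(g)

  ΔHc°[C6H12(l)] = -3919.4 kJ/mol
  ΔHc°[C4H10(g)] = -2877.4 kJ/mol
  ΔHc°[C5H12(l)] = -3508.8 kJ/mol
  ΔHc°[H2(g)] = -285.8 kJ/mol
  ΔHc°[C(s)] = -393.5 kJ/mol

ΔH = 235.1 kJ/mol

Using ΔH = Σ nΔHc°(reactants) − Σ nΔHc°(products):
= [2·(-3919.4) + 1·(-3508.8)] − [2·(-2877.4) + 9·(-393.5) + 8·(-285.8)]
= 235.1 kJ/mol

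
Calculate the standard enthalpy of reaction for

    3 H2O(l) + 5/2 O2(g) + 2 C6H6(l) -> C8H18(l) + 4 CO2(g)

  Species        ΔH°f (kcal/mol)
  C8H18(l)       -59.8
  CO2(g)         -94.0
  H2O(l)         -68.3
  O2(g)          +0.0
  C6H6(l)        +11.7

Products: 1·(-59.8) + 4·(-94.0) = -435.8
Reactants: 3·(-68.3) + 5/2·(+0.0) + 2·(+11.7) = -181.5
ΔHrxn = (-435.8) − (-181.5) = -254.3 kcal/mol

ΔHrxn = -254.3 kcal/mol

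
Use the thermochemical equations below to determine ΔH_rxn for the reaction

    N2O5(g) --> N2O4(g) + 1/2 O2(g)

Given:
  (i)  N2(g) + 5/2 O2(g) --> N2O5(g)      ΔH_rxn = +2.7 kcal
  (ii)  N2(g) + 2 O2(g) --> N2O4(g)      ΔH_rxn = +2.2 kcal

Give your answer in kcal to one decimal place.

ΔH_rxn = -0.5 kcal

(i) reversed: -2.7 kcal
(ii) as written: +2.2 kcal
ΔH_rxn = (-1)·(+2.7) + (1)·(+2.2) = -0.5 kcal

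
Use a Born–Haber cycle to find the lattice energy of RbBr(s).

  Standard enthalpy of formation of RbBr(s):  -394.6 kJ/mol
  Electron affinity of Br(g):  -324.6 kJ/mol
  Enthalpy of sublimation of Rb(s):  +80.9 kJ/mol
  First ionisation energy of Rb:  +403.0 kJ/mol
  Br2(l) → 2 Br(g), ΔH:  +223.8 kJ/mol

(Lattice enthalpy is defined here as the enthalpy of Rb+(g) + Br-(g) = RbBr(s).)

ΔHf° = 1·ΔHsub + 1·(ΣIE) + 1/2·D(Br2) + 1·EA + U
-394.6 = 1·(+80.9) + 1·(+403.0) + 1/2·(+223.8) + 1·(-324.6) + U
U = -394.6 − (+271.2) = -665.8 kJ/mol

U = -665.8 kJ/mol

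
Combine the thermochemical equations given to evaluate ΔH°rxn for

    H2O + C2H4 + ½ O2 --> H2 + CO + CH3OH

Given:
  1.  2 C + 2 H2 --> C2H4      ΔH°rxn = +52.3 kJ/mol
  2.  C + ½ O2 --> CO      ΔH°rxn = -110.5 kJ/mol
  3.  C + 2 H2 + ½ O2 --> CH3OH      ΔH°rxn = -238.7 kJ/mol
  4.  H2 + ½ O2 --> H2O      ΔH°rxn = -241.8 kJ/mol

eq. 1 reversed: -52.3 kJ/mol
eq. 2 as written: -110.5 kJ/mol
eq. 3 as written: -238.7 kJ/mol
eq. 4 reversed: +241.8 kJ/mol
ΔH°rxn = (-52.3) + (-110.5) + (-238.7) + (+241.8) = -159.7 kJ/mol

ΔH°rxn = -159.7 kJ/mol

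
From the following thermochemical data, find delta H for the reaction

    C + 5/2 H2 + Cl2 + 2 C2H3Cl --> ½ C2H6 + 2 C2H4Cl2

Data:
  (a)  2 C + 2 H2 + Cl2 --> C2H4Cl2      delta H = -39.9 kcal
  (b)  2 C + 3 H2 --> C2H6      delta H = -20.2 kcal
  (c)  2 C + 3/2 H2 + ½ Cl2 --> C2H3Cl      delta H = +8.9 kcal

(a) × 2: (2)·(-39.9) = -79.8 kcal
(b) × 1/2: (1/2)·(-20.2) = -10.1 kcal
(c) reversed and × 2: (-2)·(+8.9) = -17.8 kcal
delta H = (-79.8) + (-10.1) + (-17.8) = -107.7 kcal

delta H = -107.7 kcal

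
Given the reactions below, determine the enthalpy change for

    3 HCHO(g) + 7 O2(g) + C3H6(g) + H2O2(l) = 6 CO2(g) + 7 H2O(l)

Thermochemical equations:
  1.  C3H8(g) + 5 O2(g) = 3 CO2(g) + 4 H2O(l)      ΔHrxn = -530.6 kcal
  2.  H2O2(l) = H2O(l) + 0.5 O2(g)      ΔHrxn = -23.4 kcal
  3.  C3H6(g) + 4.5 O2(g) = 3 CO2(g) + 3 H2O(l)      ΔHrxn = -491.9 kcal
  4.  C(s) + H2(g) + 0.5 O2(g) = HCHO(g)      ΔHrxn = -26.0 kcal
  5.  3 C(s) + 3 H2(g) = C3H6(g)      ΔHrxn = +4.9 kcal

eq. 1: not needed.
eq. 2 as written: -23.4 kcal
eq. 3 × 2: (2)·(-491.9) = -983.8 kcal
eq. 4 reversed and × 3: (-3)·(-26.0) = +78.0 kcal
eq. 5 as written: +4.9 kcal
ΔHrxn = (1)·(-23.4) + (2)·(-491.9) + (-3)·(-26.0) + (1)·(+4.9) = -924.3 kcal

ΔHrxn = -924.3 kcal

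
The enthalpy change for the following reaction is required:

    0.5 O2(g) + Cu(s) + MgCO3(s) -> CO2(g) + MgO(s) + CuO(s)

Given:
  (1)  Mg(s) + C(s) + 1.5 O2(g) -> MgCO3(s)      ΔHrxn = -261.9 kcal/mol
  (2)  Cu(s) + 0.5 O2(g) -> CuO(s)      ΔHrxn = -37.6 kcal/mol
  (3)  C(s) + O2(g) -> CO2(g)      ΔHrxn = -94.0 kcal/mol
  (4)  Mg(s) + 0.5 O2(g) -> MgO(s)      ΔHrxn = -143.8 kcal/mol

ΔHrxn = -13.5 kcal/mol

(1) reversed: +261.9 kcal/mol
(2) as written: -37.6 kcal/mol
(3) as written: -94.0 kcal/mol
(4) as written: -143.8 kcal/mol
ΔHrxn = (+261.9) + (-37.6) + (-94.0) + (-143.8) = -13.5 kcal/mol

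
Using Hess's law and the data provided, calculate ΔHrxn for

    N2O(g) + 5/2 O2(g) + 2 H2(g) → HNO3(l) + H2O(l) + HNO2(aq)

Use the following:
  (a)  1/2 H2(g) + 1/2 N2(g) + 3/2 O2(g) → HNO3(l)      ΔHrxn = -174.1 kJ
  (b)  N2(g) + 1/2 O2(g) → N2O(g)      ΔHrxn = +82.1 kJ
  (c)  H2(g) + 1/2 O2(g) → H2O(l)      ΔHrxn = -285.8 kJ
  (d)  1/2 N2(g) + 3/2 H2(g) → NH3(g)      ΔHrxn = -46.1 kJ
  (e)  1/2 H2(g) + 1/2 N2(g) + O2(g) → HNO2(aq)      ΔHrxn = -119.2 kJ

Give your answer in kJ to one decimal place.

(a) as written: -174.1 kJ
(b) reversed: -82.1 kJ
(c) as written: -285.8 kJ
(d): not needed.
(e) as written: -119.2 kJ
Combining the equations, ΔHrxn = (1)·(-174.1) + (-1)·(+82.1) + (1)·(-285.8) + (1)·(-119.2) = -661.2 kJ

ΔHrxn = -661.2 kJ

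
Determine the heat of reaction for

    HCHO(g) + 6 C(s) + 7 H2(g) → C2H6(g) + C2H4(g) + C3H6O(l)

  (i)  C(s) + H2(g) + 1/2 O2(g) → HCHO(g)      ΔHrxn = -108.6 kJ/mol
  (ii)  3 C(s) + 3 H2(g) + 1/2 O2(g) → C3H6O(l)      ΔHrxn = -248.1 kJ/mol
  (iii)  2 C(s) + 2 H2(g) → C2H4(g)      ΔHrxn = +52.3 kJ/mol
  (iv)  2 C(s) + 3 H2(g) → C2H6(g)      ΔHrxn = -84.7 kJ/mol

(i) reversed: +108.6 kJ/mol
(ii) as written: -248.1 kJ/mol
(iii) as written: +52.3 kJ/mol
(iv) as written: -84.7 kJ/mol
ΔHrxn = (+108.6) + (-248.1) + (+52.3) + (-84.7) = -171.9 kJ/mol

ΔHrxn = -171.9 kJ/mol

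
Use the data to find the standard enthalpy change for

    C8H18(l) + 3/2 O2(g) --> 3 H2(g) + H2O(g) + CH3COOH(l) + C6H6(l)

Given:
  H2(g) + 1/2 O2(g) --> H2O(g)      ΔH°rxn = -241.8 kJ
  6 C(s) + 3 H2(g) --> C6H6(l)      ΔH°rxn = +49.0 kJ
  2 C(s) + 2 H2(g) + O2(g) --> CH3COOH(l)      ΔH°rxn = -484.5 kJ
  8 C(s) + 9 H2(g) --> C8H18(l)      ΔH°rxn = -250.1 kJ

equation 1 as written: -241.8 kJ
equation 2 as written: +49.0 kJ
equation 3 as written: -484.5 kJ
equation 4 reversed: +250.1 kJ
ΔH°rxn = (1)·(-241.8) + (1)·(+49.0) + (1)·(-484.5) + (-1)·(-250.1) = -427.2 kJ

ΔH°rxn = -427.2 kJ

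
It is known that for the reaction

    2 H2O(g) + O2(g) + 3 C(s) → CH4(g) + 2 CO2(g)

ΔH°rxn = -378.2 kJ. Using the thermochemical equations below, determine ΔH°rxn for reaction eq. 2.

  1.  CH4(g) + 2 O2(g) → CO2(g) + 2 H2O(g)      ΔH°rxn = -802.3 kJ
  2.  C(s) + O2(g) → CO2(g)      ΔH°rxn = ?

eq. 1 reversed (reverse to put CH4(g) on the product side): +802.3 kJ
eq. 2 × 3 (scale by 3 for the 3 C(s)): contributes 3·x
-378.2 = (+802.3) + 3·x
x = (-378.2 − (+802.3)) / (3) = -393.5 kJ

ΔH°rxn = -393.5 kJ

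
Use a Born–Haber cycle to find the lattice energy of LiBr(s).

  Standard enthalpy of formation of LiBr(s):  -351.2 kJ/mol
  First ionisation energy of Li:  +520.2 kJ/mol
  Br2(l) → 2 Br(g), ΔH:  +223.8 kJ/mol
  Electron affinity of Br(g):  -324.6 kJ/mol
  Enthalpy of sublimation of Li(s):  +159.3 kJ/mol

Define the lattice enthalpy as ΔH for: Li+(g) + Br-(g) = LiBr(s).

ΔHf° = 1·ΔHsub + 1·(ΣIE) + 1/2·D(Br2) + 1·EA + U
-351.2 = 1·(+159.3) + 1·(+520.2) + 1/2·(+223.8) + 1·(-324.6) + U
U = -351.2 − (+466.8) = -818.0 kJ/mol

U = -818.0 kJ/mol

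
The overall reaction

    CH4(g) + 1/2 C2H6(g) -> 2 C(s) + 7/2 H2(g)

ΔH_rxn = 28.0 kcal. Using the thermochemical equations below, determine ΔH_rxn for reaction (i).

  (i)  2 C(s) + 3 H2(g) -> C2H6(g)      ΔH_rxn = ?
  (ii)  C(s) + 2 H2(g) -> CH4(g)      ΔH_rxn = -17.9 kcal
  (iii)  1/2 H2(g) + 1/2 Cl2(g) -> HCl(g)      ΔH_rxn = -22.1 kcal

(i) reversed and × 1/2 (C2H6(g) must end up as a reactant; ×1/2 to match 1/2 C2H6(g) in the target): contributes −1/2·x
(ii) reversed (CH4(g) must end up as a reactant): +17.9 kcal
(iii): not needed (Cl2(g) appears nowhere else).
+28.0 = (+17.9) − 1/2·x
x = (+28.0 − (+17.9)) / (-1/2) = -20.2 kcal

ΔH_rxn = -20.2 kcal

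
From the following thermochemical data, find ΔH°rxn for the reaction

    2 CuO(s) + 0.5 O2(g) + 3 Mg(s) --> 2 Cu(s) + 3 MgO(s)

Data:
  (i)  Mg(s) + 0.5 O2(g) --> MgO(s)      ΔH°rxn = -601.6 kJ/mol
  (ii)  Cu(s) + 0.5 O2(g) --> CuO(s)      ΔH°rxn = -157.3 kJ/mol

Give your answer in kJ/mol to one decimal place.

(i) × 3: (3)·(-601.6) = -1804.8 kJ/mol
(ii) reversed and × 2: (-2)·(-157.3) = +314.6 kJ/mol
ΔH°rxn = (3)·(-601.6) + (-2)·(-157.3) = -1490.2 kJ/mol

ΔH°rxn = -1490.2 kJ/mol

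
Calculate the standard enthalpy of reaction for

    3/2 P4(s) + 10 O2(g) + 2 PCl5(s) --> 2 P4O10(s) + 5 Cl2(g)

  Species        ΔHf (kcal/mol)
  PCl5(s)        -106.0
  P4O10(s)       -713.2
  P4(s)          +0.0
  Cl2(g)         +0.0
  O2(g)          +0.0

ΔHrxn = -1214.4 kcal/mol

Products: 2·(-713.2) + 5·(+0.0) = -1426.4
Reactants: 3/2·(+0.0) + 10·(+0.0) + 2·(-106.0) = -212.0
ΔHrxn = (-1426.4) − (-212.0) = -1214.4 kcal/mol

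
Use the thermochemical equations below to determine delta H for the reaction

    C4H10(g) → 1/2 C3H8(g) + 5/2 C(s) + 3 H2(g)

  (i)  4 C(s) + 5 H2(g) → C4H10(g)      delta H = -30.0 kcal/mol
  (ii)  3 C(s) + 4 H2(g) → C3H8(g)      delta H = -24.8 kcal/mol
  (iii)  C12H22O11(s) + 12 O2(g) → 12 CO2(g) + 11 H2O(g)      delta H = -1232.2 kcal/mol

delta H = 17.6 kcal/mol

(i) reversed (C4H10(g) must end up as a reactant): +30.0 kcal/mol
(ii) × 1/2 (×1/2 to match 1/2 C3H8(g) in the target): (1/2)·(-24.8) = -12.4 kcal/mol
(iii): not needed (H2O(g) appears nowhere else).
delta H = (+30.0) + (-12.4) = 17.6 kcal/mol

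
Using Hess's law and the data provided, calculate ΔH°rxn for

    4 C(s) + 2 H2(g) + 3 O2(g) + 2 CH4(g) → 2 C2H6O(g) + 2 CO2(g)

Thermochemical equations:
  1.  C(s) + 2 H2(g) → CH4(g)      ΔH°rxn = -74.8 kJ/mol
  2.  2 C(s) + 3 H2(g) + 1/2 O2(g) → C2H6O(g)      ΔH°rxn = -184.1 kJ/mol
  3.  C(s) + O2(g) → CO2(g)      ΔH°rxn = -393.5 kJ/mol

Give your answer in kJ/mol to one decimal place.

ΔH°rxn = -1005.6 kJ/mol

eq. 1 reversed and × 2: (-2)·(-74.8) = +149.6 kJ/mol
eq. 2 × 2: (2)·(-184.1) = -368.2 kJ/mol
eq. 3 × 2: (2)·(-393.5) = -787.0 kJ/mol
By Hess's law, ΔH°rxn = (-2)·(-74.8) + (2)·(-184.1) + (2)·(-393.5) = -1005.6 kJ/mol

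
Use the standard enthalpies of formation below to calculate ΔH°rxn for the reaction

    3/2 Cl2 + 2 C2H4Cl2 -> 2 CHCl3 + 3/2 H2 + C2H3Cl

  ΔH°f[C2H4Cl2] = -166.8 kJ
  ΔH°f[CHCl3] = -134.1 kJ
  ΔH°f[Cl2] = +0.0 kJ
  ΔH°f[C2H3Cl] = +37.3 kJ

ΔH°rxn = 102.7 kJ

Products: 2·(-134.1) + 3/2·(+0.0) + 1·(+37.3) = -230.9
Reactants: 3/2·(+0.0) + 2·(-166.8) = -333.6
ΔH°rxn = (-230.9) − (-333.6) = 102.7 kJ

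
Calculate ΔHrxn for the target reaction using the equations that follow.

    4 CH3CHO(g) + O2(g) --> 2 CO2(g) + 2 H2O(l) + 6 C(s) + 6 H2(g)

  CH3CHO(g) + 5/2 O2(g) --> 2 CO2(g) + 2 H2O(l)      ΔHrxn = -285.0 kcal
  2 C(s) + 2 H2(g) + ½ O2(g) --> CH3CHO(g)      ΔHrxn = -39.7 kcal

ΔHrxn = -165.9 kcal

equation 1 as written (CO2(g) already on the product side): -285.0 kcal
equation 2 reversed and × 3 (reverse to put C(s) on the product side; scale by 3 for the 6 C(s)): (-3)·(-39.7) = +119.1 kcal
ΔHrxn = (1)·(-285.0) + (-3)·(-39.7) = -165.9 kcal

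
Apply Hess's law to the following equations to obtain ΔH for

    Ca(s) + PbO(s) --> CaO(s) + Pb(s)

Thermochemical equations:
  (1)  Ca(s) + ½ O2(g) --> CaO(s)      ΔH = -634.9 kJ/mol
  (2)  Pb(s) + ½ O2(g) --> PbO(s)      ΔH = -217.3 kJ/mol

ΔH = -417.6 kJ/mol

(1) as written (CaO(s) already on the product side): -634.9 kJ/mol
(2) reversed (PbO(s) must end up as a reactant): +217.3 kJ/mol
By Hess's law, ΔH = (1)·(-634.9) + (-1)·(-217.3) = -417.6 kJ/mol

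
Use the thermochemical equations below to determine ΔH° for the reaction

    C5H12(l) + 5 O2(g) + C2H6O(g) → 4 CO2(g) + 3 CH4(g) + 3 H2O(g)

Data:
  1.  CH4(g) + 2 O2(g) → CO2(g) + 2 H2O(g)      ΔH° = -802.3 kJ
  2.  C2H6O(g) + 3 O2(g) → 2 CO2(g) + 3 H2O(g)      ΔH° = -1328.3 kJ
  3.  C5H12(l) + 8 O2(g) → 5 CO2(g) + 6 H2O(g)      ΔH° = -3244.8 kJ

eq. 1 reversed and × 3: (-3)·(-802.3) = +2406.9 kJ
eq. 2 as written: -1328.3 kJ
eq. 3 as written: -3244.8 kJ
By Hess's law, ΔH° = (+2406.9) + (-1328.3) + (-3244.8) = -2166.2 kJ

ΔH° = -2166.2 kJ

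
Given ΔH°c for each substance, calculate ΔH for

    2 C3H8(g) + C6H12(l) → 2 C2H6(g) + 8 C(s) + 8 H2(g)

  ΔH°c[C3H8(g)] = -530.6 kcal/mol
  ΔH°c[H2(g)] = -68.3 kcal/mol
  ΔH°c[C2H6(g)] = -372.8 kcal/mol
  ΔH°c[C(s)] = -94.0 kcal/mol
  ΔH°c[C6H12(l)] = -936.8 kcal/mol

ΔH = 46.0 kcal/mol

Using ΔH = Σ nΔHc°(reactants) − Σ nΔHc°(products):
= [2·(-530.6) + 1·(-936.8)] − [2·(-372.8) + 8·(-94.0) + 8·(-68.3)]
= 46.0 kcal/mol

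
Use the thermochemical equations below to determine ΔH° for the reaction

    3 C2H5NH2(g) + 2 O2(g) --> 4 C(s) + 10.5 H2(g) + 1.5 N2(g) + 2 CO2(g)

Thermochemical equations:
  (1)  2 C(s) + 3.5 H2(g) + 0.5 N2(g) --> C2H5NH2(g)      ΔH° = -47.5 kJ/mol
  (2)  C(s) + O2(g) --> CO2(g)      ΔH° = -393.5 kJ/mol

(1) reversed and × 3: (-3)·(-47.5) = +142.5 kJ/mol
(2) × 2: (2)·(-393.5) = -787.0 kJ/mol
By Hess's law, ΔH° = (+142.5) + (-787.0) = -644.5 kJ/mol

ΔH° = -644.5 kJ/mol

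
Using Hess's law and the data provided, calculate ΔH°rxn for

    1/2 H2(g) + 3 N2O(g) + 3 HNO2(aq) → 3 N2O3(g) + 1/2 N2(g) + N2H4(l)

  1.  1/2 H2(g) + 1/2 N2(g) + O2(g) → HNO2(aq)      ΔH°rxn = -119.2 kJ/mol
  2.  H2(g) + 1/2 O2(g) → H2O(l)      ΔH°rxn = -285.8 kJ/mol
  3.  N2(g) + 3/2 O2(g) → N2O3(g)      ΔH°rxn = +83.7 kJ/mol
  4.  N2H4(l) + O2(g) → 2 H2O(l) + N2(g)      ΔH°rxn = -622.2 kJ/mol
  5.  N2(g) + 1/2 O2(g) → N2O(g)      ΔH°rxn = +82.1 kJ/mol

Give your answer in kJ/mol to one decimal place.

ΔH°rxn = 413.0 kJ/mol

eq. 1 reversed and × 3 (reverse to put HNO2(aq) on the reactant side; ×3 to match 3 HNO2(aq) in the target): (-3)·(-119.2) = +357.6 kJ/mol
eq. 2 × 2: (2)·(-285.8) = -571.6 kJ/mol
eq. 3 × 3 (×3 to match 3 N2O3(g) in the target): (3)·(+83.7) = +251.1 kJ/mol
eq. 4 reversed (N2H4(l) must end up as a product): +622.2 kJ/mol
eq. 5 reversed and × 3 (N2O(g) must end up as a reactant; ×3 to match 3 N2O(g) in the target): (-3)·(+82.1) = -246.3 kJ/mol
Combining the equations, ΔH°rxn = (-3)·(-119.2) + (2)·(-285.8) + (3)·(+83.7) + (-1)·(-622.2) + (-3)·(+82.1) = 413.0 kJ/mol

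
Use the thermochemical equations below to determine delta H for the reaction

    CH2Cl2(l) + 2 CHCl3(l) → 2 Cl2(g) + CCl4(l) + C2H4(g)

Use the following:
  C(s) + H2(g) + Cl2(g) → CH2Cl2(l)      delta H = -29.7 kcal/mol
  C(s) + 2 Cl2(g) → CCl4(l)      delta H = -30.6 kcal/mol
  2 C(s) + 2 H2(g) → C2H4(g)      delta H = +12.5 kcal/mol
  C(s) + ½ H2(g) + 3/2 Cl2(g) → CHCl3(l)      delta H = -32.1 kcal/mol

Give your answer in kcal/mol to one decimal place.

delta H = 75.8 kcal/mol

equation 1 reversed (CH2Cl2(l) must end up as a reactant): +29.7 kcal/mol
equation 2 as written (CCl4(l) already on the product side): -30.6 kcal/mol
equation 3 as written (C2H4(g) already on the product side): +12.5 kcal/mol
equation 4 reversed and × 2 (reverse to put CHCl3(l) on the reactant side; ×2 to match 2 CHCl3(l) in the target): (-2)·(-32.1) = +64.2 kcal/mol
Combining the equations, delta H = (+29.7) + (-30.6) + (+12.5) + (+64.2) = 75.8 kcal/mol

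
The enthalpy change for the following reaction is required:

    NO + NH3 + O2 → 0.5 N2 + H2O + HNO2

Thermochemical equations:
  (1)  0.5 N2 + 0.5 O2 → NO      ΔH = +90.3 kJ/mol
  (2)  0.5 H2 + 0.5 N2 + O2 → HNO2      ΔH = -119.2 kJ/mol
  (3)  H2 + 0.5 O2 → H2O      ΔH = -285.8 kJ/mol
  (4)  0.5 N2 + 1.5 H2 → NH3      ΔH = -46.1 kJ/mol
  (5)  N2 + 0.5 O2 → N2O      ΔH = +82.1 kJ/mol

(1) reversed: -90.3 kJ/mol
(2) as written: -119.2 kJ/mol
(3) as written: -285.8 kJ/mol
(4) reversed: +46.1 kJ/mol
(5): not needed.
ΔH = (-90.3) + (-119.2) + (-285.8) + (+46.1) = -449.2 kJ/mol

ΔH = -449.2 kJ/mol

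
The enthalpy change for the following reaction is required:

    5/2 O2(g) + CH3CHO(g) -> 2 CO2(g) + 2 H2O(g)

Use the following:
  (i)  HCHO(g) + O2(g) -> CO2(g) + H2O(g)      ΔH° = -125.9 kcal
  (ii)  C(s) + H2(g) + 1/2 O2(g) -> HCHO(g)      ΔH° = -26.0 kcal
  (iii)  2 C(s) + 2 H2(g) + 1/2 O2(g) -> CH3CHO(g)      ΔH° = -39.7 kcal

(i) × 2 (×2 to match 2 CO2(g) in the target): (2)·(-125.9) = -251.8 kcal
(ii) × 2: (2)·(-26.0) = -52.0 kcal
(iii) reversed (CH3CHO(g) must end up as a reactant): +39.7 kcal
Summing the manipulated equations, ΔH° = (-251.8) + (-52.0) + (+39.7) = -264.1 kcal

ΔH° = -264.1 kcal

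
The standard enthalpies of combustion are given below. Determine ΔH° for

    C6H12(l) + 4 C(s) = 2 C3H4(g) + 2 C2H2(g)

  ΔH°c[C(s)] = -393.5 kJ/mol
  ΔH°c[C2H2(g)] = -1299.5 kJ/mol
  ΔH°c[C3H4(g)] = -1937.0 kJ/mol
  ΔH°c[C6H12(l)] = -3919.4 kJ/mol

With combustion enthalpies, reactants minus products:
= [1·(-3919.4) + 4·(-393.5)] − [2·(-1937.0) + 2·(-1299.5)]
= 979.6 kJ/mol

ΔH° = 979.6 kJ/mol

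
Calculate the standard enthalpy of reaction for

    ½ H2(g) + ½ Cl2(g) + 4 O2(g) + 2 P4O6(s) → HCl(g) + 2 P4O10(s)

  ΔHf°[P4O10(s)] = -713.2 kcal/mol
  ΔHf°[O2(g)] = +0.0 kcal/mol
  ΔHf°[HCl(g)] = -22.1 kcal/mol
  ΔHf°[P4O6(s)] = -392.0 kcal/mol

Products: 1·(-22.1) + 2·(-713.2) = -1448.5
Reactants: 1/2·(+0.0) + 1/2·(+0.0) + 4·(+0.0) + 2·(-392.0) = -784.0
ΔH_rxn = (-1448.5) − (-784.0) = -664.5 kcal/mol

ΔH_rxn = -664.5 kcal/mol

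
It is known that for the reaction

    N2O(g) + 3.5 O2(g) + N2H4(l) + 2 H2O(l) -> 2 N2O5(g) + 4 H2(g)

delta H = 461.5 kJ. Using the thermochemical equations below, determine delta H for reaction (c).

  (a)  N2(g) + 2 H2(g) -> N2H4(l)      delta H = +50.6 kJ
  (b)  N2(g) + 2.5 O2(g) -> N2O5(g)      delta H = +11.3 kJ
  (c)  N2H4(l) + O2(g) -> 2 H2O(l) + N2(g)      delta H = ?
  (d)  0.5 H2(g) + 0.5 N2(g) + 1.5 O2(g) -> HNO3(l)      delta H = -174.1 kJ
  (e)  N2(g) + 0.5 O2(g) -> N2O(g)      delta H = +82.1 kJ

(a) reversed and × 2: (-2)·(+50.6) = -101.2 kJ
(b) × 2: (2)·(+11.3) = +22.6 kJ
(c) reversed: contributes −x
(d): not needed.
(e) reversed: -82.1 kJ
+461.5 = (-101.2) + (+22.6) + (-82.1) − x
x = (+461.5 − (-160.7)) / (-1) = -622.2 kJ

delta H = -622.2 kJ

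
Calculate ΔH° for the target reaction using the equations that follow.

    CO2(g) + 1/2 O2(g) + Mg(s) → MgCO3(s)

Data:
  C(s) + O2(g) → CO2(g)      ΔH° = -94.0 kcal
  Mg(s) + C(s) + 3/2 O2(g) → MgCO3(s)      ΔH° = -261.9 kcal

ΔH° = -167.9 kcal

equation 1 reversed: +94.0 kcal
equation 2 as written: -261.9 kcal
Since enthalpy is a state function, ΔH° = (-1)·(-94.0) + (1)·(-261.9) = -167.9 kcal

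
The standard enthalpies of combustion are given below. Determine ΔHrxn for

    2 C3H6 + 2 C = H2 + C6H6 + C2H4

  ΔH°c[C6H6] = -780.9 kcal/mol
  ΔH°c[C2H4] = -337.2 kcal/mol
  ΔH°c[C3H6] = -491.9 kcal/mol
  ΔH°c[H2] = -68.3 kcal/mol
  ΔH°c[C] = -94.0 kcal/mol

ΔHrxn = 14.6 kcal/mol

With combustion enthalpies, reactants minus products:
= [2·(-491.9) + 2·(-94.0)] − [1·(-68.3) + 1·(-780.9) + 1·(-337.2)]
= 14.6 kcal/mol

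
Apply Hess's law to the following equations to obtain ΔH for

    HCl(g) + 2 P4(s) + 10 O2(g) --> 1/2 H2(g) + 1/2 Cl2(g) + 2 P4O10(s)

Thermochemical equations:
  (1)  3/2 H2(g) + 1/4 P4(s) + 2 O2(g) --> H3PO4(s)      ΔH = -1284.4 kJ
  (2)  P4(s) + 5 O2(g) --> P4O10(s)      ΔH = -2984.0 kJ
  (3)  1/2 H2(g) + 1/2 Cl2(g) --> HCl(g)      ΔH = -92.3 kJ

(1): not needed (H3PO4(s) appears nowhere else).
(2) × 2 (×2 to match 2 P4O10(s) in the target): (2)·(-2984.0) = -5968.0 kJ
(3) reversed (reverse to put HCl(g) on the reactant side): +92.3 kJ
Summing the manipulated equations, ΔH = (2)·(-2984.0) + (-1)·(-92.3) = -5875.7 kJ

ΔH = -5875.7 kJ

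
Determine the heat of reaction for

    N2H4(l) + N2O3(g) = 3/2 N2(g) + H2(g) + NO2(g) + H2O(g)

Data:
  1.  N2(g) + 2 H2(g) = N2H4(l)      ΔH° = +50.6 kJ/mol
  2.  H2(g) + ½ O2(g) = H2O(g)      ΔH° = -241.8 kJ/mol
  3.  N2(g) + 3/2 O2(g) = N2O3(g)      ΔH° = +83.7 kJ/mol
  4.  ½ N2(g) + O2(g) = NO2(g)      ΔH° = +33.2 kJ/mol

eq. 1 reversed: -50.6 kJ/mol
eq. 2 as written: -241.8 kJ/mol
eq. 3 reversed: -83.7 kJ/mol
eq. 4 as written: +33.2 kJ/mol
ΔH° = (-1)·(+50.6) + (1)·(-241.8) + (-1)·(+83.7) + (1)·(+33.2) = -342.9 kJ/mol

ΔH° = -342.9 kJ/mol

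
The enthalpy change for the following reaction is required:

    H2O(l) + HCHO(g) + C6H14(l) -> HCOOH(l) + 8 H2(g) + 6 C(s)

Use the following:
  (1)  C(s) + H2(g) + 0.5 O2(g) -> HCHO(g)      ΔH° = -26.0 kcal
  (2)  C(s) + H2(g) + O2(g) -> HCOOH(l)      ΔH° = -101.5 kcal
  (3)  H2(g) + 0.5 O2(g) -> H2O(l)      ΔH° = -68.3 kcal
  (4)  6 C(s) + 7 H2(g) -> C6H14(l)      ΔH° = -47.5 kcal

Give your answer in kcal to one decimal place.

(1) reversed (reverse to put HCHO(g) on the reactant side): +26.0 kcal
(2) as written (HCOOH(l) already on the product side): -101.5 kcal
(3) reversed (reverse to put H2O(l) on the reactant side): +68.3 kcal
(4) reversed (C6H14(l) must end up as a reactant): +47.5 kcal
ΔH° = (-1)·(-26.0) + (1)·(-101.5) + (-1)·(-68.3) + (-1)·(-47.5) = 40.3 kcal

ΔH° = 40.3 kcal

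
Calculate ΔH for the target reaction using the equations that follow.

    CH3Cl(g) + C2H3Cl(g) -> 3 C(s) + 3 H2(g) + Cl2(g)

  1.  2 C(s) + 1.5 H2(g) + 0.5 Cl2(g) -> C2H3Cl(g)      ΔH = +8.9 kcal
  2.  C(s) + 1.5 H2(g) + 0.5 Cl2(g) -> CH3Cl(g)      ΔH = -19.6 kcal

eq. 1 reversed: -8.9 kcal
eq. 2 reversed: +19.6 kcal
Since enthalpy is a state function, ΔH = (-1)·(+8.9) + (-1)·(-19.6) = 10.7 kcal

ΔH = 10.7 kcal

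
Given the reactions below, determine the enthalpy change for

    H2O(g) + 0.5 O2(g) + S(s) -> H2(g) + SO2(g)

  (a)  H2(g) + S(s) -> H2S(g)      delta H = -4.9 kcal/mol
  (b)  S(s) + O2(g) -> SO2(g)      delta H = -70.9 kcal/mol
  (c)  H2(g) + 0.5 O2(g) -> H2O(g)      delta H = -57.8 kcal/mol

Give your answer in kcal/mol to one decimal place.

delta H = -13.1 kcal/mol

(a): not needed (H2S(g) appears nowhere else).
(b) as written (SO2(g) already on the product side): -70.9 kcal/mol
(c) reversed (H2O(g) must end up as a reactant): +57.8 kcal/mol
Combining the equations, delta H = (-70.9) + (+57.8) = -13.1 kcal/mol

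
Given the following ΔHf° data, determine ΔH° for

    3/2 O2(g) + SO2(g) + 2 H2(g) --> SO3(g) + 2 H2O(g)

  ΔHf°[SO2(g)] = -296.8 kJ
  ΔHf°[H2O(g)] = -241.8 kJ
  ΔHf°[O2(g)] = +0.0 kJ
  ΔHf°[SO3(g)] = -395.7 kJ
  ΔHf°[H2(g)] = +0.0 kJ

ΔH°rxn = Σ nΔHf°(products) − Σ nΔHf°(reactants).
Products: 1·(-395.7) + 2·(-241.8) = -879.3
Reactants: 3/2·(+0.0) + 1·(-296.8) + 2·(+0.0) = -296.8
ΔH° = (-879.3) − (-296.8) = -582.5 kJ

ΔH° = -582.5 kJ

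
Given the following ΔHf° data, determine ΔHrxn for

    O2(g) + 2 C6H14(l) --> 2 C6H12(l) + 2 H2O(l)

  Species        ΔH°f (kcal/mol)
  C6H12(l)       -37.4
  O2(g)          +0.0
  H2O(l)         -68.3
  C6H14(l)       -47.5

ΔHrxn = -116.4 kcal/mol

Products: 2·(-37.4) + 2·(-68.3) = -211.4
Reactants: 1·(+0.0) + 2·(-47.5) = -95.0
ΔHrxn = (-211.4) − (-95.0) = -116.4 kcal/mol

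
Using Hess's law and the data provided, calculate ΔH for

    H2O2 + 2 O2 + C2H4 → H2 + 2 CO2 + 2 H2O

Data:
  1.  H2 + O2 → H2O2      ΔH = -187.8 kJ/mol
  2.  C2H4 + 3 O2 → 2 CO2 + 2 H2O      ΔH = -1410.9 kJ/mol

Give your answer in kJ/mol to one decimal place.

eq. 1 reversed: +187.8 kJ/mol
eq. 2 as written: -1410.9 kJ/mol
Summing the manipulated equations, ΔH = (+187.8) + (-1410.9) = -1223.1 kJ/mol

ΔH = -1223.1 kJ/mol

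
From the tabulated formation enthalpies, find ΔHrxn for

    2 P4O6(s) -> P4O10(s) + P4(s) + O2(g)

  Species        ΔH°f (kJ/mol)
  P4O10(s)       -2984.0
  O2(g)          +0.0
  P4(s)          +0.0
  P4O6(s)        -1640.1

Products: 1·(-2984.0) + 1·(+0.0) + 1·(+0.0) = -2984.0
Reactants: 2·(-1640.1) = -3280.2
ΔHrxn = (-2984.0) − (-3280.2) = 296.2 kJ/mol

ΔHrxn = 296.2 kJ/mol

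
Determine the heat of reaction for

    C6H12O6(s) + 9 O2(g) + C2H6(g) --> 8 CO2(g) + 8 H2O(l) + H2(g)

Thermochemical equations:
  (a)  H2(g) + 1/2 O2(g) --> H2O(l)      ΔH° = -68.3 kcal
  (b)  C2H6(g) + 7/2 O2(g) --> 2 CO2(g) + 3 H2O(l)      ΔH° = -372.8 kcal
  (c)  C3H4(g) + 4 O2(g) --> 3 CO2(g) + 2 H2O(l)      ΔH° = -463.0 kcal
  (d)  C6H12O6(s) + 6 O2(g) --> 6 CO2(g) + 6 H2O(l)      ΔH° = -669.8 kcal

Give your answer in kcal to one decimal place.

(a) reversed (H2(g) must end up as a product): +68.3 kcal
(b) as written (C2H6(g) already on the reactant side): -372.8 kcal
(c): not needed (C3H4(g) appears nowhere else).
(d) as written (C6H12O6(s) already on the reactant side): -669.8 kcal
Combining the equations, ΔH° = (-1)·(-68.3) + (1)·(-372.8) + (1)·(-669.8) = -974.3 kcal

ΔH° = -974.3 kcal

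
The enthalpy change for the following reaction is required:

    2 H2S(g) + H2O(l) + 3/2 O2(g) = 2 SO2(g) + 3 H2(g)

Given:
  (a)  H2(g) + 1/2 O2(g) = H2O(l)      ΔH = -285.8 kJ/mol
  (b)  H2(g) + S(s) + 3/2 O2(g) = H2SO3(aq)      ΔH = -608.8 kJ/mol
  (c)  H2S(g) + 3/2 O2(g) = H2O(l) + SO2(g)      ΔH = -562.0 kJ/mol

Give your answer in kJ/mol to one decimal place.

ΔH = -266.6 kJ/mol

(a) reversed and × 3: (-3)·(-285.8) = +857.4 kJ/mol
(b): not needed (S(s) appears nowhere else).
(c) × 2 (scale by 2 for the 2 H2S(g)): (2)·(-562.0) = -1124.0 kJ/mol
Summing the manipulated equations, ΔH = (-3)·(-285.8) + (2)·(-562.0) = -266.6 kJ/mol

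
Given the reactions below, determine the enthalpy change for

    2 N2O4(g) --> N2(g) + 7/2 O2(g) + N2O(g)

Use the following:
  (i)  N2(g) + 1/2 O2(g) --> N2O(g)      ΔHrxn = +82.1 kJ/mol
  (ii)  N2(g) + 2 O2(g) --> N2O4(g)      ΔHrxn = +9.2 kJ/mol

ΔHrxn = 63.7 kJ/mol

(i) as written (N2O(g) already on the product side): +82.1 kJ/mol
(ii) reversed and × 2 (reverse to put N2O4(g) on the reactant side; scale by 2 for the 2 N2O4(g)): (-2)·(+9.2) = -18.4 kJ/mol
Combining the equations, ΔHrxn = (+82.1) + (-18.4) = 63.7 kJ/mol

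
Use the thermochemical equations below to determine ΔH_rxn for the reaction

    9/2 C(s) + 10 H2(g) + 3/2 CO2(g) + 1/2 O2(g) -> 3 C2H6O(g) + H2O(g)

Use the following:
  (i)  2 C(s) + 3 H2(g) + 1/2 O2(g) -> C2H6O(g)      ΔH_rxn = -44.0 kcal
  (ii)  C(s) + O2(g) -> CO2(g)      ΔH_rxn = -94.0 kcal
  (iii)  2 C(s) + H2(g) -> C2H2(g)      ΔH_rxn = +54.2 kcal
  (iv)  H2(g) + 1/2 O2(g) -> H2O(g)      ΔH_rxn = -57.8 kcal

ΔH_rxn = -48.8 kcal

(i) × 3: (3)·(-44.0) = -132.0 kcal
(ii) reversed and × 3/2: (-3/2)·(-94.0) = +141.0 kcal
(iii): not needed.
(iv) as written: -57.8 kcal
ΔH_rxn = (-132.0) + (+141.0) + (-57.8) = -48.8 kcal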